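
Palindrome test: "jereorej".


Word: "jereorej"
Reversed: "jeroerej"
Forward == Backward? jereorej != jeroerej
Palindrome = No


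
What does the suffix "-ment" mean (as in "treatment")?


Suffix: -ment
As in: treatment -> treat + -ment
Meaning = result of action


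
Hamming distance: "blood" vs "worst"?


Comparing character by character (same length = 5):
  Pos 0: 'b' vs 'w' !=
  Pos 1: 'l' vs 'o' !=
  Pos 2: 'o' vs 'r' !=
  Pos 3: 'o' vs 's' !=
  Pos 4: 'd' vs 't' !=
Hamming distance = 5


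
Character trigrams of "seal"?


Word: "seal" (length 4)
Number of trigrams = 4 - 3 + 1 = 2
  Position 0: "sea"
  Position 1: "eal"
Trigrams = "sea", "eal"


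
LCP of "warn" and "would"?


Word 1: "warn"
Word 2: "would"
Comparing from start:
  Pos 0: 'w' == 'w'
  Pos 1: 'a' != 'o' (stop)
LCP = "w" (length 1)


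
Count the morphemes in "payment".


Word: "payment"
Morphemes: pay | -ment
Each morpheme carries meaning
= 2 morphemes


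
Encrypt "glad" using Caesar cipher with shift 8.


Word: "glad"
Shift: 8
Each letter → (letter + shift) mod 26:
  'g' (6) + 8 = 14 → 'o'
  'l' (11) + 8 = 19 → 't'
  'a' (0) + 8 = 8 → 'i'
  'd' (3) + 8 = 11 → 'l'
Result = "otil"


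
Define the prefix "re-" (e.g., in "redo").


Prefix: re-
Example: redo (re- + do)
Meaning = again


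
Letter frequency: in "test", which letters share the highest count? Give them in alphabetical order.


Word: "test"
Letter counts:
  'e': 1
  's': 1
  't': 2
Maximum count = 2
Most frequent = 't' (2 times each)


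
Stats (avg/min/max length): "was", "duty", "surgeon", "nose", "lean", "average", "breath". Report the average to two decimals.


Lengths: "was"=3, "duty"=4, "surgeon"=7, "nose"=4, "lean"=4, "average"=7, "breath"=6
Sum = 35, Count = 7
Average = 35/7 = 5.00
= avg=5.00, min=3, max=7


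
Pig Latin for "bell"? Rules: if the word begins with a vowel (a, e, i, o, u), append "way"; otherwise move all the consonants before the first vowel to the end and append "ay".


Word: "bell"
Starts with consonant(s) → move to end, add 'ay'
Consonant cluster: "b"
Pig Latin = "ellbay"


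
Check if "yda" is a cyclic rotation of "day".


Word: "day", Candidate: "yda"
Method: check if candidate is substring of word+word
"dayday" contains "yda"? Yes
Is rotation = Yes


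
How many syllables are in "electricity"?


Word: "electricity"
Syllable breakdown: e / lec / tric / i / ty
Counting: 5 parts
= 5 syllables


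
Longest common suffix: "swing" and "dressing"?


Word 1: "swing"
Word 2: "dressing"
Comparing from end:
  Pos -1: 'g' == 'g'
  Pos -2: 'n' == 'n'
  Pos -3: 'i' == 'i'
  Pos -4: 'w' != 's' (stop)
LCS = "ing" (length 3)


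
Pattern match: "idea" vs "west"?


Pattern of "idea": [0, 1, 2, 3]
Pattern of "west": [0, 1, 2, 3]
Patterns match
Same pattern = Yes


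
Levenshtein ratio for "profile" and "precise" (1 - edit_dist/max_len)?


Word 1: "profile" (length 7)
Word 2: "precise" (length 7)
One optimal edit sequence:
  1. keep 'p'
  2. keep 'r'
  3. substitute 'o' -> 'e'  (+1)
  4. substitute 'f' -> 'c'  (+1)
  5. keep 'i'
  6. substitute 'l' -> 's'  (+1)
  7. keep 'e'
Edit distance = 3
Max length = max(7, 7) = 7
Similarity = 1 - 3/7
= 0.5714


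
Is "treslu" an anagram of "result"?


Word 1: "result" → sorted: elrstu
Word 2: "treslu" → sorted: elrstu
Same letters? elrstu == elrstu
Anagram = Yes


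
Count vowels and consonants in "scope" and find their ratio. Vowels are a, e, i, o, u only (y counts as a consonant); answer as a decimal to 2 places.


Word: "scope"
Vowels (a,e,i,o,u): 2
Consonants: 3
Ratio = 2/3
= 0.67


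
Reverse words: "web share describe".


Original: "web share describe"
Words (1..n): web | share | describe
Reversed (n..1): describe | share | web
Result = "describe share web"


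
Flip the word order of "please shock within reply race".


Original: "please shock within reply race"
Words (1..n): please | shock | within | reply | race
Reversed (n..1): race | reply | within | shock | please
Result = "race reply within shock please"


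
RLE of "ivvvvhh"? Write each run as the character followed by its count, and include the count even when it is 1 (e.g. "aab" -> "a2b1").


String: "ivvvvhh"
Scanning for consecutive runs:
  'i' x 1
  'v' x 4
  'h' x 2
RLE = "i1v4h2"


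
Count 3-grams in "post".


Word: "post" (length 4)
Number of 3-grams = length - 3 + 1 = 4 - 3 + 1
= 2


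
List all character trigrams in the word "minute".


Word: "minute" (length 6)
Number of trigrams = 6 - 3 + 1 = 4
  Position 0: "min"
  Position 1: "inu"
  Position 2: "nut"
  Position 3: "ute"
Trigrams = "min", "inu", "nut", "ute"


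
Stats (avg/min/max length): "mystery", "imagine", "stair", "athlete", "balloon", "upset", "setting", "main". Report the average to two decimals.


Lengths: "mystery"=7, "imagine"=7, "stair"=5, "athlete"=7, "balloon"=7, "upset"=5, "setting"=7, "main"=4
Sum = 49, Count = 8
Average = 49/8 = 6.13
= avg=6.13, min=4, max=7


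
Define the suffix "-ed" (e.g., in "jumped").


Suffix: -ed
Example: jumped = jump + -ed
Meaning = past tense


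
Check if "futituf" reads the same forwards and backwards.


Word: "futituf"
Reversed: "futituf"
Forward == Backward? futituf == futituf
Palindrome = Yes


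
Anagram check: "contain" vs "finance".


Word 1: "contain" → sorted: acinnot
Word 2: "finance" → sorted: acefinn
Same letters? acinnot != acefinn
Anagram = No


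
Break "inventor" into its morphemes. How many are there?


Word: "inventor"
Morphemes: invent + -or
Each morpheme carries meaning
= 2 morphemes


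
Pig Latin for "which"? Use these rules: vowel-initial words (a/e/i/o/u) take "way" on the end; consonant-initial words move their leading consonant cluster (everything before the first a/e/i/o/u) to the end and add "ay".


Word: "which"
Starts with consonant(s) → move to end, add 'ay'
Consonant cluster: "wh"
Pig Latin = "ichwhay"


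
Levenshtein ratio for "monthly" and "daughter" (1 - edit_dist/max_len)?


Word 1: "monthly" (length 7)
Word 2: "daughter" (length 8)
One optimal edit sequence:
  1. substitute 'm' -> 'd'  (+1)
  2. substitute 'o' -> 'a'  (+1)
  3. substitute 'n' -> 'u'  (+1)
  4. substitute 't' -> 'g'  (+1)
  5. keep 'h'
  6. insert 't'  (+1)
  7. substitute 'l' -> 'e'  (+1)
  8. substitute 'y' -> 'r'  (+1)
Edit distance = 7
Max length = max(7, 8) = 8
Similarity = 1 - 7/8
= 0.1250


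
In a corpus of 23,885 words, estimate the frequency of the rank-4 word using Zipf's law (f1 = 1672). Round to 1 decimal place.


Zipf's law: f(r) = f(1) / r
f(1) = 1672
f(4) = 1672 / 4
= 418.0 occurrences


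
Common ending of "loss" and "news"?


Word 1: "loss"
Word 2: "news"
Comparing from end:
  Pos -1: 's' == 's'
  Pos -2: 's' != 'w' (stop)
LCS = "s" (length 1)


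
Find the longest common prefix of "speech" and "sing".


Word 1: "speech"
Word 2: "sing"
Comparing from start:
  Pos 0: 's' == 's'
  Pos 1: 'p' != 'i' (stop)
LCP = "s" (length 1)


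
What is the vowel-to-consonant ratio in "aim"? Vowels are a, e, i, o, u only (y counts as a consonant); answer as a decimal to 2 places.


Word: "aim"
Vowels (a,e,i,o,u): 2
Consonants: 1
Ratio = 2/1
= 2.00


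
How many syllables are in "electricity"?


Word: "electricity"
Syllable breakdown: e / lec / tric / i / ty
Counting: 5 parts
= 5 syllables


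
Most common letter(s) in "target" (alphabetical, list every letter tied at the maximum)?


Word: "target"
Letter counts:
  'a': 1
  'e': 1
  'g': 1
  'r': 1
  't': 2
Maximum count = 2
Most frequent = 't' (2 times each)


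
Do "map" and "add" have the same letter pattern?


Pattern of "map": [0, 1, 2]
Pattern of "add": [0, 1, 1]
Patterns do not match
Same pattern = No


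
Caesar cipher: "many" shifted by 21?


Word: "many"
Shift: 21
Each letter → (letter + shift) mod 26:
  'm' (12) + 21 = 7 → 'h'
  'a' (0) + 21 = 21 → 'v'
  'n' (13) + 21 = 8 → 'i'
  'y' (24) + 21 = 19 → 't'
Result = "hvit"


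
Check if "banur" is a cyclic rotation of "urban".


Word: "urban", Candidate: "banur"
Method: check if candidate is substring of word+word
"urbanurban" contains "banur"? Yes
Is rotation = Yes


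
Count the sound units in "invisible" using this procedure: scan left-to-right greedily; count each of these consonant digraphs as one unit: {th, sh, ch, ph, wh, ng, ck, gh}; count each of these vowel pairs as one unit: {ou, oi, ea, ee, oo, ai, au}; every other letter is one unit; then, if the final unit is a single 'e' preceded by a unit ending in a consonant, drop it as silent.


Word: "invisible" (9 letters)
Left-to-right scan:
  1. 'i' (letter)
  2. 'n' (letter)
  3. 'v' (letter)
  4. 'i' (letter)
  5. 's' (letter)
  6. 'i' (letter)
  7. 'b' (letter)
  8. 'l' (letter)
  9. 'e' (letter)
Units from scan: 9
Final unit is 'e' after a consonant -> drop as silent (-1)
Sound units = 8 units


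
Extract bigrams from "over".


Word: "over" (length 4)
Number of bigrams = 4 - 2 + 1 = 3
  Position 0: "ov"
  Position 1: "ve"
  Position 2: "er"
Bigrams = "ov", "ve", "er"


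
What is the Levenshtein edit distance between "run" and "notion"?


Word 1: "run" (length 3)
Word 2: "notion" (length 6)
One optimal edit sequence (insert/delete/substitute each cost 1):
  1. insert 'n'  (+1)
  2. insert 'o'  (+1)
  3. insert 't'  (+1)
  4. substitute 'r' -> 'i'  (+1)
  5. substitute 'u' -> 'o'  (+1)
  6. keep 'n'
Total edit operations: 5
Edit distance = 5


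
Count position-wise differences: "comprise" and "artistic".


Comparing character by character (same length = 8):
  Pos 0: 'c' vs 'a' !=
  Pos 1: 'o' vs 'r' !=
  Pos 2: 'm' vs 't' !=
  Pos 3: 'p' vs 'i' !=
  Pos 4: 'r' vs 's' !=
  Pos 5: 'i' vs 't' !=
  Pos 6: 's' vs 'i' !=
  Pos 7: 'e' vs 'c' !=
Hamming distance = 8


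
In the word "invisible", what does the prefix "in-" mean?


Prefix: in-
Example: invisible = in- + visible
Meaning = not / into


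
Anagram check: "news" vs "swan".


Word 1: "news" → sorted: ensw
Word 2: "swan" → sorted: answ
Same letters? ensw != answ
Anagram = No


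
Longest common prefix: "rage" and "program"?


Word 1: "rage"
Word 2: "program"
Comparing from start:
  Pos 0: 'r' != 'p' (stop)
LCP = "" (length 0)


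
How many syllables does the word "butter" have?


Word: "butter"
Syllable breakdown: but · ter
Counting: 2 parts
= 2 syllables


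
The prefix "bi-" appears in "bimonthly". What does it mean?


Prefix: bi-
As in: bimonthly -> bi- + monthly
Meaning = two


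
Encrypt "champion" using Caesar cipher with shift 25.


Word: "champion"
Shift: 25
Each letter → (letter + shift) mod 26:
  'c' (2) + 25 = 1 → 'b'
  'h' (7) + 25 = 6 → 'g'
  'a' (0) + 25 = 25 → 'z'
  'm' (12) + 25 = 11 → 'l'
  'p' (15) + 25 = 14 → 'o'
  'i' (8) + 25 = 7 → 'h'
  'o' (14) + 25 = 13 → 'n'
  'n' (13) + 25 = 12 → 'm'
Result = "bgzlohnm"


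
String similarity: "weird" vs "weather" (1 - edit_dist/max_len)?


Word 1: "weird" (length 5)
Word 2: "weather" (length 7)
One optimal edit sequence:
  1. keep 'w'
  2. keep 'e'
  3. insert 'a'  (+1)
  4. insert 't'  (+1)
  5. substitute 'i' -> 'h'  (+1)
  6. substitute 'r' -> 'e'  (+1)
  7. substitute 'd' -> 'r'  (+1)
Edit distance = 5
Max length = max(5, 7) = 7
Similarity = 1 - 5/7
= 0.2857


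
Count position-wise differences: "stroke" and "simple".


Comparing character by character (same length = 6):
  Pos 0: 's' vs 's' =
  Pos 1: 't' vs 'i' !=
  Pos 2: 'r' vs 'm' !=
  Pos 3: 'o' vs 'p' !=
  Pos 4: 'k' vs 'l' !=
  Pos 5: 'e' vs 'e' =
Hamming distance = 4


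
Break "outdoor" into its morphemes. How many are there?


Word: "outdoor"
Morphemes: out- + door
Each morpheme carries meaning
= 2 morphemes


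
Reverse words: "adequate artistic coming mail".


Original: "adequate artistic coming mail"
Words (1..n): adequate | artistic | coming | mail
Reversed (n..1): mail | coming | artistic | adequate
Result = "mail coming artistic adequate"


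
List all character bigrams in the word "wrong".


Word: "wrong" (length 5)
Number of bigrams = 5 - 2 + 1 = 4
  Position 0: "wr"
  Position 1: "ro"
  Position 2: "on"
  Position 3: "ng"
Bigrams = "wr", "ro", "on", "ng"


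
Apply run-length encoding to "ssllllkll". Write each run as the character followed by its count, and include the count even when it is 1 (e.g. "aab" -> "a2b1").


String: "ssllllkll"
Scanning for consecutive runs:
  's' x 2
  'l' x 4
  'k' x 1
  'l' x 2
RLE = "s2l4k1l2"


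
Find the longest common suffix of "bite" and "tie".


Word 1: "bite"
Word 2: "tie"
Comparing from end:
  Pos -1: 'e' == 'e'
  Pos -2: 't' != 'i' (stop)
LCS = "e" (length 1)


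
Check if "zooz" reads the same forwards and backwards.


Word: "zooz"
Reversed: "zooz"
Forward == Backward? zooz == zooz
Palindrome = Yes


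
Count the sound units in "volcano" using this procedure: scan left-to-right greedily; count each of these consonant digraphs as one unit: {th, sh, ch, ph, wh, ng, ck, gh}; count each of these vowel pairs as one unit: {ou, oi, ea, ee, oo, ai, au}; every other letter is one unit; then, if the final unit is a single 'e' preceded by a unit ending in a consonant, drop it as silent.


Word: "volcano" (7 letters)
Left-to-right scan:
  [1] 'v' (letter)
  [2] 'o' (letter)
  [3] 'l' (letter)
  [4] 'c' (letter)
  [5] 'a' (letter)
  [6] 'n' (letter)
  [7] 'o' (letter)
Units from scan: 7
Sound units = 7 units


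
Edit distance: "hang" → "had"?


Word 1: "hang" (length 4)
Word 2: "had" (length 3)
One optimal edit sequence (insert/delete/substitute each cost 1):
  1. keep 'h'
  2. keep 'a'
  3. delete 'n'  (+1)
  4. substitute 'g' -> 'd'  (+1)
Total edit operations: 2
Edit distance = 2


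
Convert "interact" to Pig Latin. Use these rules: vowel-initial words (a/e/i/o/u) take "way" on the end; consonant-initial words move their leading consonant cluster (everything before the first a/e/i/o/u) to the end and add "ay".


Word: "interact"
Starts with vowel → add 'way'
Pig Latin = "interactway"


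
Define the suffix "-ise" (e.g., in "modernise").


Suffix: -ise
As in: modernise -> modern + -ise
Meaning = to make


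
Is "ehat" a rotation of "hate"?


Word: "hate", Candidate: "ehat"
Method: check if candidate is substring of word+word
"hatehate" contains "ehat"? Yes
Is rotation = Yes


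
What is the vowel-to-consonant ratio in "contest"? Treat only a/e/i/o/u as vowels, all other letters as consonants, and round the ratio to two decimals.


Word: "contest"
Vowels (a,e,i,o,u): 2
Consonants: 5
Ratio = 2/5
= 0.40


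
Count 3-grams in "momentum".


Word: "momentum" (length 8)
Number of 3-grams = length - 3 + 1 = 8 - 3 + 1
= 6


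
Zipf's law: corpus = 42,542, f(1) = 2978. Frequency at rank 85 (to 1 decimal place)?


Zipf's law: f(r) = f(1) / r
f(1) = 2978
f(85) = 2978 / 85
= 35.0 occurrences


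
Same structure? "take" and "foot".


Pattern of "take": [0, 1, 2, 3]
Pattern of "foot": [0, 1, 1, 2]
Patterns do not match
Same pattern = No


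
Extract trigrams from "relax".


Word: "relax" (length 5)
Number of trigrams = 5 - 3 + 1 = 3
  Position 0: "rel"
  Position 1: "ela"
  Position 2: "lax"
Trigrams = "rel", "ela", "lax"


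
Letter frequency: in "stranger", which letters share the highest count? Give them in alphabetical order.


Word: "stranger"
Letter counts:
  'a': 1
  'e': 1
  'g': 1
  'n': 1
  'r': 2
  's': 1
  't': 1
Maximum count = 2
Most frequent = 'r' (2 times each)


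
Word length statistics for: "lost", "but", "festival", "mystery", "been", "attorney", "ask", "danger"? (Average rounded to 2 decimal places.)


Lengths: "lost"=4, "but"=3, "festival"=8, "mystery"=7, "been"=4, "attorney"=8, "ask"=3, "danger"=6
Sum = 43, Count = 8
Average = 43/8 = 5.38
= avg=5.38, min=3, max=8


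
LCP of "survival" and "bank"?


Word 1: "survival"
Word 2: "bank"
Comparing from start:
  Pos 0: 's' != 'b' (stop)
LCP = "" (length 0)


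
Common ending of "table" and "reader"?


Word 1: "table"
Word 2: "reader"
Comparing from end:
  Pos -1: 'e' != 'r' (stop)
LCS = "" (length 0)


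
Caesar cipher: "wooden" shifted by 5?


Word: "wooden"
Shift: 5
Each letter → (letter + shift) mod 26:
  'w' (22) + 5 = 1 → 'b'
  'o' (14) + 5 = 19 → 't'
  'o' (14) + 5 = 19 → 't'
  'd' (3) + 5 = 8 → 'i'
  'e' (4) + 5 = 9 → 'j'
  'n' (13) + 5 = 18 → 's'
Result = "bttijs"


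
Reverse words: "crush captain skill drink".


Original: "crush captain skill drink"
Words (1..n): crush | captain | skill | drink
Reversed (n..1): drink | skill | captain | crush
Result = "drink skill captain crush"


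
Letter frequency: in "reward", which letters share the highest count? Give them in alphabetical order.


Word: "reward"
Letter counts:
  'a': 1
  'd': 1
  'e': 1
  'r': 2
  'w': 1
Maximum count = 2
Most frequent = 'r' (2 times each)


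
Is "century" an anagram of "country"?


Word 1: "country" → sorted: cnortuy
Word 2: "century" → sorted: cenrtuy
Same letters? cnortuy != cenrtuy
Anagram = No


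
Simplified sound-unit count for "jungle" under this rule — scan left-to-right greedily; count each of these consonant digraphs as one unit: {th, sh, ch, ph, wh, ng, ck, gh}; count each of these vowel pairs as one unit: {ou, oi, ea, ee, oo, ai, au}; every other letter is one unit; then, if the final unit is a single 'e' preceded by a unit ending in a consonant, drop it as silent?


Word: "jungle" (6 letters)
Left-to-right scan:
  1. 'j' (letter)
  2. 'u' (letter)
  3. 'ng' (digraph)
  4. 'l' (letter)
  5. 'e' (letter)
Units from scan: 5
Final unit is 'e' after a consonant -> drop as silent (-1)
Sound units = 4 units


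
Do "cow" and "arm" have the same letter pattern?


Pattern of "cow": [0, 1, 2]
Pattern of "arm": [0, 1, 2]
Patterns match
Same pattern = Yes


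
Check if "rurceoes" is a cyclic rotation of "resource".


Word: "resource", Candidate: "rurceoes"
Method: check if candidate is substring of word+word
"resourceresource" contains "rurceoes"? No
Is rotation = No


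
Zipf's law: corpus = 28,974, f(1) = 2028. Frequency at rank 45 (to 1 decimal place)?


Zipf's law: f(r) = f(1) / r
f(1) = 2028
f(45) = 2028 / 45
= 45.1 occurrences


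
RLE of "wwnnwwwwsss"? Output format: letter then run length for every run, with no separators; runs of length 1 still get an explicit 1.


String: "wwnnwwwwsss"
Scanning for consecutive runs:
  'w' x 2
  'n' x 2
  'w' x 4
  's' x 3
RLE = "w2n2w4s3"


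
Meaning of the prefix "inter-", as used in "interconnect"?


Prefix: inter-
As in: interconnect -> inter- + connect
Meaning = between


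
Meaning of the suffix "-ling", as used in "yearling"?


Suffix: -ling
Example: yearling (year + -ling)
Meaning = small / young


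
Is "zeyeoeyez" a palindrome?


Word: "zeyeoeyez"
Reversed: "zeyeoeyez"
Forward == Backward? zeyeoeyez == zeyeoeyez
Palindrome = Yes


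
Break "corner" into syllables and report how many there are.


Word: "corner"
Syllable breakdown: cor | ner
Counting: 2 parts
= 2 syllables


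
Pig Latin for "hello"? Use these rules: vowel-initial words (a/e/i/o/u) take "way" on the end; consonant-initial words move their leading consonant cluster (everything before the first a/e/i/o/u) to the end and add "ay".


Word: "hello"
Starts with consonant(s) → move to end, add 'ay'
Consonant cluster: "h"
Pig Latin = "ellohay"


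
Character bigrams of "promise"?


Word: "promise" (length 7)
Number of bigrams = 7 - 2 + 1 = 6
  Position 0: "pr"
  Position 1: "ro"
  Position 2: "om"
  Position 3: "mi"
  Position 4: "is"
  Position 5: "se"
Bigrams = "pr", "ro", "om", "mi", "is", "se"


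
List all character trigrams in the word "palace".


Word: "palace" (length 6)
Number of trigrams = 6 - 3 + 1 = 4
  Position 0: "pal"
  Position 1: "ala"
  Position 2: "lac"
  Position 3: "ace"
Trigrams = "pal", "ala", "lac", "ace"


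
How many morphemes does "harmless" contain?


Word: "harmless"
Morphemes: harm | -less
Each morpheme carries meaning
= 2 morphemes


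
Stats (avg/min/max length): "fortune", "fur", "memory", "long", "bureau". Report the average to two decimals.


Lengths: "fortune"=7, "fur"=3, "memory"=6, "long"=4, "bureau"=6
Sum = 26, Count = 5
Average = 26/5 = 5.20
= avg=5.20, min=3, max=7


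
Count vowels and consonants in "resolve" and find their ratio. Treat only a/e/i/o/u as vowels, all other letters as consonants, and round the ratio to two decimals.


Word: "resolve"
Vowels (a,e,i,o,u): 3
Consonants: 4
Ratio = 3/4
= 0.75


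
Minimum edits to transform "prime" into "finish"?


Word 1: "prime" (length 5)
Word 2: "finish" (length 6)
One optimal edit sequence (insert/delete/substitute each cost 1):
  1. insert 'f'  (+1)
  2. substitute 'p' -> 'i'  (+1)
  3. substitute 'r' -> 'n'  (+1)
  4. keep 'i'
  5. substitute 'm' -> 's'  (+1)
  6. substitute 'e' -> 'h'  (+1)
Total edit operations: 5
Edit distance = 5


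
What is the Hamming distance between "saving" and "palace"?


Comparing character by character (same length = 6):
  Pos 0: 's' vs 'p' !=
  Pos 1: 'a' vs 'a' =
  Pos 2: 'v' vs 'l' !=
  Pos 3: 'i' vs 'a' !=
  Pos 4: 'n' vs 'c' !=
  Pos 5: 'g' vs 'e' !=
Hamming distance = 5


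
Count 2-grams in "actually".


Word: "actually" (length 8)
Number of 2-grams = length - 2 + 1 = 8 - 2 + 1
= 7


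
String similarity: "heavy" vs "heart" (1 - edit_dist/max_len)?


Word 1: "heavy" (length 5)
Word 2: "heart" (length 5)
One optimal edit sequence:
  1. keep 'h'
  2. keep 'e'
  3. keep 'a'
  4. substitute 'v' -> 'r'  (+1)
  5. substitute 'y' -> 't'  (+1)
Edit distance = 2
Max length = max(5, 5) = 5
Similarity = 1 - 2/5
= 0.6000


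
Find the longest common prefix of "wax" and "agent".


Word 1: "wax"
Word 2: "agent"
Comparing from start:
  Pos 0: 'w' != 'a' (stop)
LCP = "" (length 0)


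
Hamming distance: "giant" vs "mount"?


Comparing character by character (same length = 5):
  Pos 0: 'g' vs 'm' !=
  Pos 1: 'i' vs 'o' !=
  Pos 2: 'a' vs 'u' !=
  Pos 3: 'n' vs 'n' =
  Pos 4: 't' vs 't' =
Hamming distance = 3


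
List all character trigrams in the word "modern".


Word: "modern" (length 6)
Number of trigrams = 6 - 3 + 1 = 4
  Position 0: "mod"
  Position 1: "ode"
  Position 2: "der"
  Position 3: "ern"
Trigrams = "mod", "ode", "der", "ern"


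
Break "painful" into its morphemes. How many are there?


Word: "painful"
Morphemes: pain | -ful
Each morpheme carries meaning
= 2 morphemes


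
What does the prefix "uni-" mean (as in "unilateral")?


Prefix: uni-
As in: unilateral -> uni- + lateral
Meaning = one


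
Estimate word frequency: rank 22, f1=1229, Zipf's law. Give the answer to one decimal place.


Zipf's law: f(r) = f(1) / r
f(1) = 1229
f(22) = 1229 / 22
= 55.9 occurrences


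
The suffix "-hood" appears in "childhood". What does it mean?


Suffix: -hood
Example: childhood = child + -hood
Meaning = state / condition


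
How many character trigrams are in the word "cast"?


Word: "cast" (length 4)
Number of 3-grams = length - 3 + 1 = 4 - 3 + 1
= 2


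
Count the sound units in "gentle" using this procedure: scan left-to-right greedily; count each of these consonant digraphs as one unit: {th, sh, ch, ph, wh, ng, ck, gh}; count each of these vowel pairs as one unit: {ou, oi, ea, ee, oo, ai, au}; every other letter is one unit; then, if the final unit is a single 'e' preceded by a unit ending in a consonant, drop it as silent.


Word: "gentle" (6 letters)
Left-to-right scan:
  1. 'g' (letter)
  2. 'e' (letter)
  3. 'n' (letter)
  4. 't' (letter)
  5. 'l' (letter)
  6. 'e' (letter)
Units from scan: 6
Final unit is 'e' after a consonant -> drop as silent (-1)
Sound units = 5 units


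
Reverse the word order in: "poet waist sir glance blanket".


Original: "poet waist sir glance blanket"
Words (1..n): poet | waist | sir | glance | blanket
Reversed (n..1): blanket | glance | sir | waist | poet
Result = "blanket glance sir waist poet"


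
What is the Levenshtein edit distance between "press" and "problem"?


Word 1: "press" (length 5)
Word 2: "problem" (length 7)
One optimal edit sequence (insert/delete/substitute each cost 1):
  1. keep 'p'
  2. keep 'r'
  3. insert 'o'  (+1)
  4. insert 'b'  (+1)
  5. substitute 'e' -> 'l'  (+1)
  6. substitute 's' -> 'e'  (+1)
  7. substitute 's' -> 'm'  (+1)
Total edit operations: 5
Edit distance = 5


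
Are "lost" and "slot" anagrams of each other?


Word 1: "lost" → sorted: lost
Word 2: "slot" → sorted: lost
Same letters? lost == lost
Anagram = Yes


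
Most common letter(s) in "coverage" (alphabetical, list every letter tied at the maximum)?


Word: "coverage"
Letter counts:
  'a': 1
  'c': 1
  'e': 2
  'g': 1
  'o': 1
  'r': 1
  'v': 1
Maximum count = 2
Most frequent = 'e' (2 times each)


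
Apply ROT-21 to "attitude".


Word: "attitude"
Shift: 21
Each letter → (letter + shift) mod 26:
  'a' (0) + 21 = 21 → 'v'
  't' (19) + 21 = 14 → 'o'
  't' (19) + 21 = 14 → 'o'
  'i' (8) + 21 = 3 → 'd'
  't' (19) + 21 = 14 → 'o'
  'u' (20) + 21 = 15 → 'p'
  'd' (3) + 21 = 24 → 'y'
  'e' (4) + 21 = 25 → 'z'
Result = "voodopyz"


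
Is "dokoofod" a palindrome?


Word: "dokoofod"
Reversed: "dofookod"
Forward == Backward? dokoofod != dofookod
Palindrome = No


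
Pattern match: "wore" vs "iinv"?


Pattern of "wore": [0, 1, 2, 3]
Pattern of "iinv": [0, 0, 1, 2]
Patterns do not match
Same pattern = No


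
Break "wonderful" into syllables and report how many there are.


Word: "wonderful"
Syllable breakdown: won | der | ful
Counting: 3 parts
= 3 syllables


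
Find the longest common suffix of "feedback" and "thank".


Word 1: "feedback"
Word 2: "thank"
Comparing from end:
  Pos -1: 'k' == 'k'
  Pos -2: 'c' != 'n' (stop)
LCS = "k" (length 1)


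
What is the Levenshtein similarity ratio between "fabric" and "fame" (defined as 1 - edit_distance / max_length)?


Word 1: "fabric" (length 6)
Word 2: "fame" (length 4)
One optimal edit sequence:
  1. keep 'f'
  2. keep 'a'
  3. delete 'b'  (+1)
  4. delete 'r'  (+1)
  5. substitute 'i' -> 'm'  (+1)
  6. substitute 'c' -> 'e'  (+1)
Edit distance = 4
Max length = max(6, 4) = 6
Similarity = 1 - 4/6
= 0.3333


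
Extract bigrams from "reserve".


Word: "reserve" (length 7)
Number of bigrams = 7 - 2 + 1 = 6
  Position 0: "re"
  Position 1: "es"
  Position 2: "se"
  Position 3: "er"
  Position 4: "rv"
  Position 5: "ve"
Bigrams = "re", "es", "se", "er", "rv", "ve"


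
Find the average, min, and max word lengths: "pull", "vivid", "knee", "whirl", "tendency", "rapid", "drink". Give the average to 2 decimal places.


Lengths: "pull"=4, "vivid"=5, "knee"=4, "whirl"=5, "tendency"=8, "rapid"=5, "drink"=5
Sum = 36, Count = 7
Average = 36/7 = 5.14
= avg=5.14, min=4, max=8


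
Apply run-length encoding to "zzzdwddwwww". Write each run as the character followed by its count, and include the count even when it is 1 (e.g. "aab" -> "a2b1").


String: "zzzdwddwwww"
Scanning for consecutive runs:
  'z' x 3
  'd' x 1
  'w' x 1
  'd' x 2
  'w' x 4
RLE = "z3d1w1d2w4"


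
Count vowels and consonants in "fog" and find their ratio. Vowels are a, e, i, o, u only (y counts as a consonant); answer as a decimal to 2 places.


Word: "fog"
Vowels (a,e,i,o,u): 1
Consonants: 2
Ratio = 1/2
= 0.50


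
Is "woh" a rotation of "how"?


Word: "how", Candidate: "woh"
Method: check if candidate is substring of word+word
"howhow" contains "woh"? No
Is rotation = No


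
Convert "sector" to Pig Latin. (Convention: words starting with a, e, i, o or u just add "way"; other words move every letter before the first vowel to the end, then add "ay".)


Word: "sector"
Starts with consonant(s) → move to end, add 'ay'
Consonant cluster: "s"
Pig Latin = "ectorsay"


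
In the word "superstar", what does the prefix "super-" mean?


Prefix: super-
As in: superstar -> super- + star
Meaning = above / beyond


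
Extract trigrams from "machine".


Word: "machine" (length 7)
Number of trigrams = 7 - 3 + 1 = 5
  Position 0: "mac"
  Position 1: "ach"
  Position 2: "chi"
  Position 3: "hin"
  Position 4: "ine"
Trigrams = "mac", "ach", "chi", "hin", "ine"


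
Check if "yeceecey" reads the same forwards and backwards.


Word: "yeceecey"
Reversed: "yeceecey"
Forward == Backward? yeceecey == yeceecey
Palindrome = Yes


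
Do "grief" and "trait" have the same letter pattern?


Pattern of "grief": [0, 1, 2, 3, 4]
Pattern of "trait": [0, 1, 2, 3, 0]
Patterns do not match
Same pattern = No


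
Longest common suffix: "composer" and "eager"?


Word 1: "composer"
Word 2: "eager"
Comparing from end:
  Pos -1: 'r' == 'r'
  Pos -2: 'e' == 'e'
  Pos -3: 's' != 'g' (stop)
LCS = "er" (length 2)


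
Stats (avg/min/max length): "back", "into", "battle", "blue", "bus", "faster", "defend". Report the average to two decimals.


Lengths: "back"=4, "into"=4, "battle"=6, "blue"=4, "bus"=3, "faster"=6, "defend"=6
Sum = 33, Count = 7
Average = 33/7 = 4.71
= avg=4.71, min=3, max=6


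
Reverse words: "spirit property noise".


Original: "spirit property noise"
Words (1..n): spirit | property | noise
Reversed (n..1): noise | property | spirit
Result = "noise property spirit"


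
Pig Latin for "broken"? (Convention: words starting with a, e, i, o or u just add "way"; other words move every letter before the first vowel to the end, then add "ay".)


Word: "broken"
Starts with consonant(s) → move to end, add 'ay'
Consonant cluster: "br"
Pig Latin = "okenbray"


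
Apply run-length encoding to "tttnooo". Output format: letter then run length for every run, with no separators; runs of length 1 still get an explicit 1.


String: "tttnooo"
Scanning for consecutive runs:
  't' x 3
  'n' x 1
  'o' x 3
RLE = "t3n1o3"


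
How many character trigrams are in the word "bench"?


Word: "bench" (length 5)
Number of 3-grams = length - 3 + 1 = 5 - 3 + 1
= 3


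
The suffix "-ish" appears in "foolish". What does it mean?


Suffix: -ish
Example: foolish (fool + -ish)
Meaning = somewhat / having the qualities of


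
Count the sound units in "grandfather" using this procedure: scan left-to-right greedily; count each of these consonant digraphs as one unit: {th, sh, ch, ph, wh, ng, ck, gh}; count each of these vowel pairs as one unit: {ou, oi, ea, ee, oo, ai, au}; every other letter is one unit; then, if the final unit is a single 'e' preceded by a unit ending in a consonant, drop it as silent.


Word: "grandfather" (11 letters)
Left-to-right scan:
  (1) 'g' (letter)
  (2) 'r' (letter)
  (3) 'a' (letter)
  (4) 'n' (letter)
  (5) 'd' (letter)
  (6) 'f' (letter)
  (7) 'a' (letter)
  (8) 'th' (digraph)
  (9) 'e' (letter)
  (10) 'r' (letter)
Units from scan: 10
Sound units = 10 units


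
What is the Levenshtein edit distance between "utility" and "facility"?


Word 1: "utility" (length 7)
Word 2: "facility" (length 8)
One optimal edit sequence (insert/delete/substitute each cost 1):
  1. insert 'f'  (+1)
  2. substitute 'u' -> 'a'  (+1)
  3. substitute 't' -> 'c'  (+1)
  4. keep 'i'
  5. keep 'l'
  6. keep 'i'
  7. keep 't'
  8. keep 'y'
Total edit operations: 3
Edit distance = 3


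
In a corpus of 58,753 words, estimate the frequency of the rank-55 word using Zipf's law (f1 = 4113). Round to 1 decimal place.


Zipf's law: f(r) = f(1) / r
f(1) = 4113
f(55) = 4113 / 55
= 74.8 occurrences


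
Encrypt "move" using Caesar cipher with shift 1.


Word: "move"
Shift: 1
Each letter → (letter + shift) mod 26:
  'm' (12) + 1 = 13 → 'n'
  'o' (14) + 1 = 15 → 'p'
  'v' (21) + 1 = 22 → 'w'
  'e' (4) + 1 = 5 → 'f'
Result = "npwf"


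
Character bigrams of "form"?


Word: "form" (length 4)
Number of bigrams = 4 - 2 + 1 = 3
  Position 0: "fo"
  Position 1: "or"
  Position 2: "rm"
Bigrams = "fo", "or", "rm"


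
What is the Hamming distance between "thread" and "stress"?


Comparing character by character (same length = 6):
  Pos 0: 't' vs 's' !=
  Pos 1: 'h' vs 't' !=
  Pos 2: 'r' vs 'r' =
  Pos 3: 'e' vs 'e' =
  Pos 4: 'a' vs 's' !=
  Pos 5: 'd' vs 's' !=
Hamming distance = 4


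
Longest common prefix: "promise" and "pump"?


Word 1: "promise"
Word 2: "pump"
Comparing from start:
  Pos 0: 'p' == 'p'
  Pos 1: 'r' != 'u' (stop)
LCP = "p" (length 1)


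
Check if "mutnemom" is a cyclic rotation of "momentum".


Word: "momentum", Candidate: "mutnemom"
Method: check if candidate is substring of word+word
"momentummomentum" contains "mutnemom"? No
Is rotation = No


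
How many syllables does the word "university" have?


Word: "university"
Syllable breakdown: u | ni | ver | si | ty
Counting: 5 parts
= 5 syllables


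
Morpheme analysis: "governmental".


Word: "governmental"
Morphemes: govern + -ment + -al
Each morpheme carries meaning
= 3 morphemes


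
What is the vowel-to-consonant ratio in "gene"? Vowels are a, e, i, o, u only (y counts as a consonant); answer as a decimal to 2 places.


Word: "gene"
Vowels (a,e,i,o,u): 2
Consonants: 2
Ratio = 2/2
= 1.00


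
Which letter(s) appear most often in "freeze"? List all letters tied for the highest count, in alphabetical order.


Word: "freeze"
Letter counts:
  'e': 3
  'f': 1
  'r': 1
  'z': 1
Maximum count = 3
Most frequent = 'e' (3 times each)


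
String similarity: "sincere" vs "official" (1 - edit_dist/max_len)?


Word 1: "sincere" (length 7)
Word 2: "official" (length 8)
One optimal edit sequence:
  1. insert 'o'  (+1)
  2. substitute 's' -> 'f'  (+1)
  3. substitute 'i' -> 'f'  (+1)
  4. substitute 'n' -> 'i'  (+1)
  5. keep 'c'
  6. substitute 'e' -> 'i'  (+1)
  7. substitute 'r' -> 'a'  (+1)
  8. substitute 'e' -> 'l'  (+1)
Edit distance = 7
Max length = max(7, 8) = 8
Similarity = 1 - 7/8
= 0.1250


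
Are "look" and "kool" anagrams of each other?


Word 1: "look" → sorted: kloo
Word 2: "kool" → sorted: kloo
Same letters? kloo == kloo
Anagram = Yes


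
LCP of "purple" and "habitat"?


Word 1: "purple"
Word 2: "habitat"
Comparing from start:
  Pos 0: 'p' != 'h' (stop)
LCP = "" (length 0)


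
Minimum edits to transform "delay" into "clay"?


Word 1: "delay" (length 5)
Word 2: "clay" (length 4)
One optimal edit sequence (insert/delete/substitute each cost 1):
  1. delete 'd'  (+1)
  2. substitute 'e' -> 'c'  (+1)
  3. keep 'l'
  4. keep 'a'
  5. keep 'y'
Total edit operations: 2
Edit distance = 2


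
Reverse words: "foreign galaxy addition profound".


Original: "foreign galaxy addition profound"
Words (1..n): foreign | galaxy | addition | profound
Reversed (n..1): profound | addition | galaxy | foreign
Result = "profound addition galaxy foreign"


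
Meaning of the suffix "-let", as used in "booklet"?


Suffix: -let
Example: booklet = book + -let
Meaning = small


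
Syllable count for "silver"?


Word: "silver"
Syllable breakdown: sil | ver
Counting: 2 parts
= 2 syllables


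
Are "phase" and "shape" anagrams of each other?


Word 1: "phase" → sorted: aehps
Word 2: "shape" → sorted: aehps
Same letters? aehps == aehps
Anagram = Yes


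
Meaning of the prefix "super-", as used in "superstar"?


Prefix: super-
Example: superstar = super- + star
Meaning = above / beyond


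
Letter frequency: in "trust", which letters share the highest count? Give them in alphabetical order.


Word: "trust"
Letter counts:
  'r': 1
  's': 1
  't': 2
  'u': 1
Maximum count = 2
Most frequent = 't' (2 times each)


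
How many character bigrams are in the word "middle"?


Word: "middle" (length 6)
Number of 2-grams = length - 2 + 1 = 6 - 2 + 1
= 5


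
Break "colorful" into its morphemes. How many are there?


Word: "colorful"
Morphemes: color / -ful
Each morpheme carries meaning
= 2 morphemes


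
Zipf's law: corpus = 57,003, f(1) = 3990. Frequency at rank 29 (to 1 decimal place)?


Zipf's law: f(r) = f(1) / r
f(1) = 3990
f(29) = 3990 / 29
= 137.6 occurrences


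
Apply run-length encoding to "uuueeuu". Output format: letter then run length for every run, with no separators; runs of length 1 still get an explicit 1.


String: "uuueeuu"
Scanning for consecutive runs:
  'u' x 3
  'e' x 2
  'u' x 2
RLE = "u3e2u2"


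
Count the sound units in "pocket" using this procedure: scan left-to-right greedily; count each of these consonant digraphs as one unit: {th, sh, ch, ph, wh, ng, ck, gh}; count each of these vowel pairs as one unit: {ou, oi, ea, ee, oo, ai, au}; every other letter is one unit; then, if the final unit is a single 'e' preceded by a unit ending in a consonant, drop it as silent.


Word: "pocket" (6 letters)
Left-to-right scan:
  [1] 'p' (letter)
  [2] 'o' (letter)
  [3] 'ck' (digraph)
  [4] 'e' (letter)
  [5] 't' (letter)
Units from scan: 5
Sound units = 5 units


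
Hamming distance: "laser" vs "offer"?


Comparing character by character (same length = 5):
  Pos 0: 'l' vs 'o' !=
  Pos 1: 'a' vs 'f' !=
  Pos 2: 's' vs 'f' !=
  Pos 3: 'e' vs 'e' =
  Pos 4: 'r' vs 'r' =
Hamming distance = 3


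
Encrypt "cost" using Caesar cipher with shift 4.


Word: "cost"
Shift: 4
Each letter → (letter + shift) mod 26:
  'c' (2) + 4 = 6 → 'g'
  'o' (14) + 4 = 18 → 's'
  's' (18) + 4 = 22 → 'w'
  't' (19) + 4 = 23 → 'x'
Result = "gswx"


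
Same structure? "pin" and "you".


Pattern of "pin": [0, 1, 2]
Pattern of "you": [0, 1, 2]
Patterns match
Same pattern = Yes


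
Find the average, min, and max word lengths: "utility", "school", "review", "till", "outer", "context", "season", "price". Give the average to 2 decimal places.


Lengths: "utility"=7, "school"=6, "review"=6, "till"=4, "outer"=5, "context"=7, "season"=6, "price"=5
Sum = 46, Count = 8
Average = 46/8 = 5.75
= avg=5.75, min=4, max=7


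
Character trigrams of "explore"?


Word: "explore" (length 7)
Number of trigrams = 7 - 3 + 1 = 5
  Position 0: "exp"
  Position 1: "xpl"
  Position 2: "plo"
  Position 3: "lor"
  Position 4: "ore"
Trigrams = "exp", "xpl", "plo", "lor", "ore"


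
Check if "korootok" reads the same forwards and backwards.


Word: "korootok"
Reversed: "kotoorok"
Forward == Backward? korootok != kotoorok
Palindrome = No


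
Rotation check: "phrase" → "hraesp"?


Word: "phrase", Candidate: "hraesp"
Method: check if candidate is substring of word+word
"phrasephrase" contains "hraesp"? No
Is rotation = No


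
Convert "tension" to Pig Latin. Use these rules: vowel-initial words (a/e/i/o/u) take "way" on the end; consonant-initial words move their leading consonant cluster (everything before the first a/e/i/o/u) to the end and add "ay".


Word: "tension"
Starts with consonant(s) → move to end, add 'ay'
Consonant cluster: "t"
Pig Latin = "ensiontay"


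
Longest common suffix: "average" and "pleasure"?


Word 1: "average"
Word 2: "pleasure"
Comparing from end:
  Pos -1: 'e' == 'e'
  Pos -2: 'g' != 'r' (stop)
LCS = "e" (length 1)


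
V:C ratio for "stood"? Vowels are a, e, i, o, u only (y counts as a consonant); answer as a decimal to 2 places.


Word: "stood"
Vowels (a,e,i,o,u): 2
Consonants: 3
Ratio = 2/3
= 0.67


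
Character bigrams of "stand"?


Word: "stand" (length 5)
Number of bigrams = 5 - 2 + 1 = 4
  Position 0: "st"
  Position 1: "ta"
  Position 2: "an"
  Position 3: "nd"
Bigrams = "st", "ta", "an", "nd"


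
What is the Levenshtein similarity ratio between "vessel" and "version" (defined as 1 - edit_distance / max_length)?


Word 1: "vessel" (length 6)
Word 2: "version" (length 7)
One optimal edit sequence:
  1. keep 'v'
  2. keep 'e'
  3. insert 'r'  (+1)
  4. keep 's'
  5. substitute 's' -> 'i'  (+1)
  6. substitute 'e' -> 'o'  (+1)
  7. substitute 'l' -> 'n'  (+1)
Edit distance = 4
Max length = max(6, 7) = 7
Similarity = 1 - 4/7
= 0.4286
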